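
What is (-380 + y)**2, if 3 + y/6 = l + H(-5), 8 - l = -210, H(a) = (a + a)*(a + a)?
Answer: 2280100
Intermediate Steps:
H(a) = 4*a**2 (H(a) = (2*a)*(2*a) = 4*a**2)
l = 218 (l = 8 - 1*(-210) = 8 + 210 = 218)
y = 1890 (y = -18 + 6*(218 + 4*(-5)**2) = -18 + 6*(218 + 4*25) = -18 + 6*(218 + 100) = -18 + 6*318 = -18 + 1908 = 1890)
(-380 + y)**2 = (-380 + 1890)**2 = 1510**2 = 2280100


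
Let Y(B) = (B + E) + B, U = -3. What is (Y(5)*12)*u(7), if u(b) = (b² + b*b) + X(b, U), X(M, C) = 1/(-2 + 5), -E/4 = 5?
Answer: -11800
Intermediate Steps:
E = -20 (E = -4*5 = -20)
Y(B) = -20 + 2*B (Y(B) = (B - 20) + B = (-20 + B) + B = -20 + 2*B)
X(M, C) = ⅓ (X(M, C) = 1/3 = ⅓)
u(b) = ⅓ + 2*b² (u(b) = (b² + b*b) + ⅓ = (b² + b²) + ⅓ = 2*b² + ⅓ = ⅓ + 2*b²)
(Y(5)*12)*u(7) = ((-20 + 2*5)*12)*(⅓ + 2*7²) = ((-20 + 10)*12)*(⅓ + 2*49) = (-10*12)*(⅓ + 98) = -120*295/3 = -11800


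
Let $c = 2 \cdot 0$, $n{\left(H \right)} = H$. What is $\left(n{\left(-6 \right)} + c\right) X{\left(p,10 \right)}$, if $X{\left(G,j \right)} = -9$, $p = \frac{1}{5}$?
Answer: $54$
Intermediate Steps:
$p = \frac{1}{5} \approx 0.2$
$c = 0$
$\left(n{\left(-6 \right)} + c\right) X{\left(p,10 \right)} = \left(-6 + 0\right) \left(-9\right) = \left(-6\right) \left(-9\right) = 54$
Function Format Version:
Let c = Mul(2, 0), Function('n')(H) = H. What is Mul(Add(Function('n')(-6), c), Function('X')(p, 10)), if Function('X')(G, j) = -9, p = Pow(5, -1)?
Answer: 54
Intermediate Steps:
p = Rational(1, 5) ≈ 0.20000
c = 0
Mul(Add(Function('n')(-6), c), Function('X')(p, 10)) = Mul(Add(-6, 0), -9) = Mul(-6, -9) = 54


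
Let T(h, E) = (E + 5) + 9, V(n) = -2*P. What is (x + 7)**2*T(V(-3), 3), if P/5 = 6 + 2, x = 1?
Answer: 1088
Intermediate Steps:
P = 40 (P = 5*(6 + 2) = 5*8 = 40)
V(n) = -80 (V(n) = -2*40 = -80)
T(h, E) = 14 + E (T(h, E) = (5 + E) + 9 = 14 + E)
(x + 7)**2*T(V(-3), 3) = (1 + 7)**2*(14 + 3) = 8**2*17 = 64*17 = 1088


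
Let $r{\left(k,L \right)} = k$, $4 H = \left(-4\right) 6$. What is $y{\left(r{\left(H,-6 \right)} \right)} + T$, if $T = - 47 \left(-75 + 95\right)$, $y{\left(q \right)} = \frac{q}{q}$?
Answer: $-939$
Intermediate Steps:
$H = -6$ ($H = \frac{\left(-4\right) 6}{4} = \frac{1}{4} \left(-24\right) = -6$)
$y{\left(q \right)} = 1$
$T = -940$ ($T = \left(-47\right) 20 = -940$)
$y{\left(r{\left(H,-6 \right)} \right)} + T = 1 - 940 = -939$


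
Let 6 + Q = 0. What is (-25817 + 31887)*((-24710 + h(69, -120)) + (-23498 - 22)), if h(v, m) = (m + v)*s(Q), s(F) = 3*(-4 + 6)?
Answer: -294613520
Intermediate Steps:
Q = -6 (Q = -6 + 0 = -6)
s(F) = 6 (s(F) = 3*2 = 6)
h(v, m) = 6*m + 6*v (h(v, m) = (m + v)*6 = 6*m + 6*v)
(-25817 + 31887)*((-24710 + h(69, -120)) + (-23498 - 22)) = (-25817 + 31887)*((-24710 + (6*(-120) + 6*69)) + (-23498 - 22)) = 6070*((-24710 + (-720 + 414)) - 23520) = 6070*((-24710 - 306) - 23520) = 6070*(-25016 - 23520) = 6070*(-48536) = -294613520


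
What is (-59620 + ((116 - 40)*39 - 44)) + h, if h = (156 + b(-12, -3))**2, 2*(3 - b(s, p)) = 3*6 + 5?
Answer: -139775/4 ≈ -34944.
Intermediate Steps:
b(s, p) = -17/2 (b(s, p) = 3 - (3*6 + 5)/2 = 3 - (18 + 5)/2 = 3 - 1/2*23 = 3 - 23/2 = -17/2)
h = 87025/4 (h = (156 - 17/2)**2 = (295/2)**2 = 87025/4 ≈ 21756.)
(-59620 + ((116 - 40)*39 - 44)) + h = (-59620 + ((116 - 40)*39 - 44)) + 87025/4 = (-59620 + (76*39 - 44)) + 87025/4 = (-59620 + (2964 - 44)) + 87025/4 = (-59620 + 2920) + 87025/4 = -56700 + 87025/4 = -139775/4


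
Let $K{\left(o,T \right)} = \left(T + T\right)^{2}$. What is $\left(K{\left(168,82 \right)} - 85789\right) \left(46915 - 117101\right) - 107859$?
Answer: $4133356239$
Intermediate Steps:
$K{\left(o,T \right)} = 4 T^{2}$ ($K{\left(o,T \right)} = \left(2 T\right)^{2} = 4 T^{2}$)
$\left(K{\left(168,82 \right)} - 85789\right) \left(46915 - 117101\right) - 107859 = \left(4 \cdot 82^{2} - 85789\right) \left(46915 - 117101\right) - 107859 = \left(4 \cdot 6724 - 85789\right) \left(-70186\right) - 107859 = \left(26896 - 85789\right) \left(-70186\right) - 107859 = \left(-58893\right) \left(-70186\right) - 107859 = 4133464098 - 107859 = 4133356239$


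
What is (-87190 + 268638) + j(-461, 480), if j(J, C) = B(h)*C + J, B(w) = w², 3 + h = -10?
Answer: 262107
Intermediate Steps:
h = -13 (h = -3 - 10 = -13)
j(J, C) = J + 169*C (j(J, C) = (-13)²*C + J = 169*C + J = J + 169*C)
(-87190 + 268638) + j(-461, 480) = (-87190 + 268638) + (-461 + 169*480) = 181448 + (-461 + 81120) = 181448 + 80659 = 262107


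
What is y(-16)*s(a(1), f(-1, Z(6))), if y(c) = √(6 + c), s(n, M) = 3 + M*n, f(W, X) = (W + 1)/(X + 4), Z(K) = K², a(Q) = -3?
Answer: 3*I*√10 ≈ 9.4868*I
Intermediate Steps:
f(W, X) = (1 + W)/(4 + X)
y(-16)*s(a(1), f(-1, Z(6))) = √(6 - 16)*(3 + ((1 - 1)/(4 + 6²))*(-3)) = √(-10)*(3 + (0/(4 + 36))*(-3)) = (I*√10)*(3 + (0/40)*(-3)) = (I*√10)*(3 + ((1/40)*0)*(-3)) = (I*√10)*(3 + 0*(-3)) = (I*√10)*(3 + 0) = (I*√10)*3 = 3*I*√10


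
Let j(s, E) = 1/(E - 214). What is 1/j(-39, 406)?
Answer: 192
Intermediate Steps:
j(s, E) = 1/(-214 + E)
1/j(-39, 406) = 1/(1/(-214 + 406)) = 1/(1/192) = 192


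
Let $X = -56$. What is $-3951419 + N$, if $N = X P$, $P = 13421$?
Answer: $-4702995$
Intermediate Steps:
$N = -751576$ ($N = \left(-56\right) 13421 = -751576$)
$-3951419 + N = -3951419 - 751576 = -4702995$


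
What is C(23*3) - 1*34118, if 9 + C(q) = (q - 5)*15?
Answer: -33167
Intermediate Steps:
C(q) = -84 + 15*q (C(q) = -9 + (q - 5)*15 = -9 + (-5 + q)*15 = -9 + (-75 + 15*q) = -84 + 15*q)
C(23*3) - 1*34118 = (-84 + 15*(23*3)) - 1*34118 = (-84 + 15*69) - 34118 = (-84 + 1035) - 34118 = 951 - 34118 = -33167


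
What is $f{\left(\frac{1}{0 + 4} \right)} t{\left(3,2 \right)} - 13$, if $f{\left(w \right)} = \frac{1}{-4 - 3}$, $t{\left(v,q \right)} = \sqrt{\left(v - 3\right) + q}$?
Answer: $-13 - \frac{\sqrt{2}}{7} \approx -13.202$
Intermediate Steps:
$t{\left(v,q \right)} = \sqrt{-3 + q + v}$ ($t{\left(v,q \right)} = \sqrt{\left(-3 + v\right) + q} = \sqrt{-3 + q + v}$)
$f{\left(w \right)} = - \frac{1}{7}$ ($f{\left(w \right)} = \frac{1}{-7} = - \frac{1}{7}$)
$f{\left(\frac{1}{0 + 4} \right)} t{\left(3,2 \right)} - 13 = - \frac{\sqrt{-3 + 2 + 3}}{7} - 13 = - \frac{\sqrt{2}}{7} - 13 = -13 - \frac{\sqrt{2}}{7}$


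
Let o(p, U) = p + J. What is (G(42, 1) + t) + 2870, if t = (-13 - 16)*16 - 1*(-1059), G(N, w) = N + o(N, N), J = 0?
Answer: 3549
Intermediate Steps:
o(p, U) = p (o(p, U) = p + 0 = p)
G(N, w) = 2*N (G(N, w) = N + N = 2*N)
t = 595 (t = -29*16 + 1059 = -464 + 1059 = 595)
(G(42, 1) + t) + 2870 = (2*42 + 595) + 2870 = (84 + 595) + 2870 = 679 + 2870 = 3549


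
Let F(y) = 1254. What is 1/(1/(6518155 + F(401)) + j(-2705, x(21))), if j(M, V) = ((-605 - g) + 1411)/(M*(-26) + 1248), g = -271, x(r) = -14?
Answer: 35895865954/540113467 ≈ 66.460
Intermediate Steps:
j(M, V) = 1077/(1248 - 26*M) (j(M, V) = ((-605 - 1*(-271)) + 1411)/(M*(-26) + 1248) = ((-605 + 271) + 1411)/(-26*M + 1248) = (-334 + 1411)/(1248 - 26*M) = 1077/(1248 - 26*M))
1/(1/(6518155 + F(401)) + j(-2705, x(21))) = 1/(1/(6518155 + 1254) - 1077/(-1248 + 26*(-2705))) = 1/(1/6519409 - 1077/(-1248 - 70330)) = 1/(1/6519409 - 1077/(-71578)) = 1/(1/6519409 - 1077*(-1/71578)) = 1/(1/6519409 + 1077/71578) = 1/(540113467/35895865954) = 35895865954/540113467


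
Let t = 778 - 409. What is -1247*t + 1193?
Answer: -458950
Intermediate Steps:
t = 369
-1247*t + 1193 = -1247*369 + 1193 = -460143 + 1193 = -458950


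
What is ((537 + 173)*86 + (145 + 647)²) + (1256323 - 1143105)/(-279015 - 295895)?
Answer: 28266016973/41065 ≈ 6.8832e+5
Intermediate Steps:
((537 + 173)*86 + (145 + 647)²) + (1256323 - 1143105)/(-279015 - 295895) = (710*86 + 792²) + 113218/(-574910) = (61060 + 627264) + 113218*(-1/574910) = 688324 - 8087/41065 = 28266016973/41065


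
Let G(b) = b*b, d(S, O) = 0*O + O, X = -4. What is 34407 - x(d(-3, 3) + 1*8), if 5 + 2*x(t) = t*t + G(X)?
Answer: 34341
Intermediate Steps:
d(S, O) = O (d(S, O) = 0 + O = O)
G(b) = b²
x(t) = 11/2 + t²/2 (x(t) = -5/2 + (t*t + (-4)²)/2 = -5/2 + (t² + 16)/2 = -5/2 + (16 + t²)/2 = -5/2 + (8 + t²/2) = 11/2 + t²/2)
34407 - x(d(-3, 3) + 1*8) = 34407 - (11/2 + (3 + 1*8)²/2) = 34407 - (11/2 + (3 + 8)²/2) = 34407 - (11/2 + (½)*11²) = 34407 - (11/2 + (½)*121) = 34407 - (11/2 + 121/2) = 34407 - 1*66 = 34407 - 66 = 34341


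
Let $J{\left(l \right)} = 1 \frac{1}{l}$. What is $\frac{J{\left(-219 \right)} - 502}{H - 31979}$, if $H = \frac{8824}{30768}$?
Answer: $\frac{4860062}{309595847} \approx 0.015698$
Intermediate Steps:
$J{\left(l \right)} = \frac{1}{l}$
$H = \frac{1103}{3846}$ ($H = 8824 \cdot \frac{1}{30768} = \frac{1103}{3846} \approx 0.28679$)
$\frac{J{\left(-219 \right)} - 502}{H - 31979} = \frac{\frac{1}{-219} - 502}{\frac{1103}{3846} - 31979} = \frac{- \frac{1}{219} - 502}{- \frac{122990131}{3846}} = \left(- \frac{109939}{219}\right) \left(- \frac{3846}{122990131}\right) = \frac{4860062}{309595847}$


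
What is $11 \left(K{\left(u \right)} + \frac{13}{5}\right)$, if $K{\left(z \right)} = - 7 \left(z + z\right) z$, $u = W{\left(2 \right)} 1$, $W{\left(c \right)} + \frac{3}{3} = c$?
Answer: $- \frac{627}{5} \approx -125.4$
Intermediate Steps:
$W{\left(c \right)} = -1 + c$
$u = 1$ ($u = \left(-1 + 2\right) 1 = 1 \cdot 1 = 1$)
$K{\left(z \right)} = - 14 z^{2}$ ($K{\left(z \right)} = - 7 \cdot 2 z z = - 14 z z = - 14 z^{2}$)
$11 \left(K{\left(u \right)} + \frac{13}{5}\right) = 11 \left(- 14 \cdot 1^{2} + \frac{13}{5}\right) = 11 \left(\left(-14\right) 1 + 13 \cdot \frac{1}{5}\right) = 11 \left(-14 + \frac{13}{5}\right) = 11 \left(- \frac{57}{5}\right) = - \frac{627}{5}$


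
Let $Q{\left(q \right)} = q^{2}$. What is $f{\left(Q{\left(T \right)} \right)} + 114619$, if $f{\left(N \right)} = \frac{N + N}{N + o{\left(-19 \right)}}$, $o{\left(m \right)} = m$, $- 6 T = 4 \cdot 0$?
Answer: $114619$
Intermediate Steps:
$T = 0$ ($T = - \frac{4 \cdot 0}{6} = \left(- \frac{1}{6}\right) 0 = 0$)
$f{\left(N \right)} = \frac{2 N}{-19 + N}$ ($f{\left(N \right)} = \frac{N + N}{N - 19} = \frac{2 N}{-19 + N}$)
$f{\left(Q{\left(T \right)} \right)} + 114619 = \frac{2 \cdot 0^{2}}{-19 + 0^{2}} + 114619 = 2 \cdot 0 \frac{1}{-19 + 0} + 114619 = 2 \cdot 0 \frac{1}{-19} + 114619 = 2 \cdot 0 \left(- \frac{1}{19}\right) + 114619 = 0 + 114619 = 114619$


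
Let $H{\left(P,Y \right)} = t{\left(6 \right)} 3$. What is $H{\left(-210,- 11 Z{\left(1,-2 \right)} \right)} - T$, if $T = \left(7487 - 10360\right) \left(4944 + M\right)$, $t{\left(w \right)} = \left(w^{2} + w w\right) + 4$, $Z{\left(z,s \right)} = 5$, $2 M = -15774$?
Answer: $-8455011$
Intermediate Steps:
$M = -7887$ ($M = \frac{1}{2} \left(-15774\right) = -7887$)
$t{\left(w \right)} = 4 + 2 w^{2}$ ($t{\left(w \right)} = \left(w^{2} + w^{2}\right) + 4 = 2 w^{2} + 4 = 4 + 2 w^{2}$)
$H{\left(P,Y \right)} = 228$ ($H{\left(P,Y \right)} = \left(4 + 2 \cdot 6^{2}\right) 3 = \left(4 + 2 \cdot 36\right) 3 = \left(4 + 72\right) 3 = 76 \cdot 3 = 228$)
$T = 8455239$ ($T = \left(7487 - 10360\right) \left(4944 - 7887\right) = \left(-2873\right) \left(-2943\right) = 8455239$)
$H{\left(-210,- 11 Z{\left(1,-2 \right)} \right)} - T = 228 - 8455239 = -8455011$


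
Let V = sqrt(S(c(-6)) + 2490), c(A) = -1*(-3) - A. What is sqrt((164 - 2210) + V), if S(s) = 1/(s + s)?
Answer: sqrt(-73656 + 6*sqrt(89642))/6 ≈ 44.678*I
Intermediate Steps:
c(A) = 3 - A
S(s) = 1/(2*s)
V = sqrt(89642)/6 (V = sqrt(1/(2*(3 - 1*(-6))) + 2490) = sqrt(1/(2*(3 + 6)) + 2490) = sqrt((1/2)/9 + 2490) = sqrt((1/2)*(1/9) + 2490) = sqrt(1/18 + 2490) = sqrt(44821/18) = sqrt(89642)/6 ≈ 49.900)
sqrt((164 - 2210) + V) = sqrt((164 - 2210) + sqrt(89642)/6) = sqrt(-2046 + sqrt(89642)/6)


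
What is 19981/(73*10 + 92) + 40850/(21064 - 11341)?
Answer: 25317107/888034 ≈ 28.509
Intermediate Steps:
19981/(73*10 + 92) + 40850/(21064 - 11341) = 19981/(730 + 92) + 40850/9723 = 19981/822 + 40850*(1/9723) = 19981*(1/822) + 40850/9723 = 19981/822 + 40850/9723 = 25317107/888034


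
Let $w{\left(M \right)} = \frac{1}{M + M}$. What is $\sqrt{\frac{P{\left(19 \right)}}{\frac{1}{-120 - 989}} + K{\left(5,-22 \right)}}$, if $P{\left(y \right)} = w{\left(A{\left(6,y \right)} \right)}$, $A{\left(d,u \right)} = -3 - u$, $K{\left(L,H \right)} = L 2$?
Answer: $\frac{\sqrt{17039}}{22} \approx 5.9333$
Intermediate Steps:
$K{\left(L,H \right)} = 2 L$
$w{\left(M \right)} = \frac{1}{2 M}$
$P{\left(y \right)} = \frac{1}{2 \left(-3 - y\right)}$
$\sqrt{\frac{P{\left(19 \right)}}{\frac{1}{-120 - 989}} + K{\left(5,-22 \right)}} = \sqrt{\frac{\left(-1\right) \frac{1}{6 + 2 \cdot 19}}{\frac{1}{-120 - 989}} + 2 \cdot 5} = \sqrt{\frac{\left(-1\right) \frac{1}{6 + 38}}{\frac{1}{-1109}} + 10} = \sqrt{\frac{\left(-1\right) \frac{1}{44}}{- \frac{1}{1109}} + 10} = \sqrt{\left(-1\right) \frac{1}{44} \left(-1109\right) + 10} = \sqrt{\left(- \frac{1}{44}\right) \left(-1109\right) + 10} = \sqrt{\frac{1109}{44} + 10} = \sqrt{\frac{1549}{44}} = \frac{\sqrt{17039}}{22}$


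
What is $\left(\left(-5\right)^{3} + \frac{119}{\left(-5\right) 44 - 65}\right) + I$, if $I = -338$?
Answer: $- \frac{132074}{285} \approx -463.42$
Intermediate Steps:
$\left(\left(-5\right)^{3} + \frac{119}{\left(-5\right) 44 - 65}\right) + I = \left(\left(-5\right)^{3} + \frac{119}{\left(-5\right) 44 - 65}\right) - 338 = \left(-125 + \frac{119}{-220 - 65}\right) - 338 = \left(-125 + \frac{119}{-285}\right) - 338 = \left(-125 + 119 \left(- \frac{1}{285}\right)\right) - 338 = \left(-125 - \frac{119}{285}\right) - 338 = - \frac{35744}{285} - 338 = - \frac{132074}{285}$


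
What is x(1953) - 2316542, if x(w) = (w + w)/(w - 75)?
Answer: -725076995/313 ≈ -2.3165e+6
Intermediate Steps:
x(w) = 2*w/(-75 + w) (x(w) = (2*w)/(-75 + w) = 2*w/(-75 + w))
x(1953) - 2316542 = 2*1953/(-75 + 1953) - 2316542 = 2*1953/1878 - 2316542 = 2*1953*(1/1878) - 2316542 = 651/313 - 2316542 = -725076995/313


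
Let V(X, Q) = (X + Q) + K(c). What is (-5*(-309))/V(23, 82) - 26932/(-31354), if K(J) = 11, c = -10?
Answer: 25783021/1818532 ≈ 14.178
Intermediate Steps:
V(X, Q) = 11 + Q + X (V(X, Q) = (X + Q) + 11 = (Q + X) + 11 = 11 + Q + X)
(-5*(-309))/V(23, 82) - 26932/(-31354) = (-5*(-309))/(11 + 82 + 23) - 26932/(-31354) = 1545/116 - 26932*(-1/31354) = 1545*(1/116) + 13466/15677 = 1545/116 + 13466/15677 = 25783021/1818532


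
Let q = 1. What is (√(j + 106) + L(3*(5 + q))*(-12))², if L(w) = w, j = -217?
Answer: (-216 + I*√111)² ≈ 46545.0 - 4551.4*I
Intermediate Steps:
(√(j + 106) + L(3*(5 + q))*(-12))² = (√(-217 + 106) + (3*(5 + 1))*(-12))² = (√(-111) + (3*6)*(-12))² = (I*√111 + 18*(-12))² = (I*√111 - 216)² = (-216 + I*√111)²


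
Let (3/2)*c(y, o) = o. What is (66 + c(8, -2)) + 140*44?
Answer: 18674/3 ≈ 6224.7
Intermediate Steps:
c(y, o) = 2*o/3
(66 + c(8, -2)) + 140*44 = (66 + (⅔)*(-2)) + 140*44 = (66 - 4/3) + 6160 = 194/3 + 6160 = 18674/3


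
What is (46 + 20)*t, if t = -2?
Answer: -132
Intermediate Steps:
(46 + 20)*t = (46 + 20)*(-2) = 66*(-2) = -132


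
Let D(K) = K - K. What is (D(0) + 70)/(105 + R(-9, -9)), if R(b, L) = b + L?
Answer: 70/87 ≈ 0.80460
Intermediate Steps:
D(K) = 0
R(b, L) = L + b
(D(0) + 70)/(105 + R(-9, -9)) = (0 + 70)/(105 + (-9 - 9)) = 70/(105 - 18) = 70/87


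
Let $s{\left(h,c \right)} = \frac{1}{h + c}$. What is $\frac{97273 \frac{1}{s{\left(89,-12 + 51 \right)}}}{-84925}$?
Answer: $- \frac{12450944}{84925} \approx -146.61$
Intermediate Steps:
$s{\left(h,c \right)} = \frac{1}{c + h}$
$\frac{97273 \frac{1}{s{\left(89,-12 + 51 \right)}}}{-84925} = \frac{97273 \frac{1}{\frac{1}{\left(-12 + 51\right) + 89}}}{-84925} = \frac{97273}{\frac{1}{39 + 89}} \left(- \frac{1}{84925}\right) = \frac{97273}{\frac{1}{128}} \left(- \frac{1}{84925}\right) = 97273 \frac{1}{\frac{1}{128}} \left(- \frac{1}{84925}\right) = 97273 \cdot 128 \left(- \frac{1}{84925}\right) = 12450944 \left(- \frac{1}{84925}\right) = - \frac{12450944}{84925}$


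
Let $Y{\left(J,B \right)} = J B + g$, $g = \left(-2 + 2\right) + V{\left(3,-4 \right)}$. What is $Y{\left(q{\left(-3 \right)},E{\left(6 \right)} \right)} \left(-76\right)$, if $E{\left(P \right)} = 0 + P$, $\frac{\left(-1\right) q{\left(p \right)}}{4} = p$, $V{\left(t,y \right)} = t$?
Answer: $-5700$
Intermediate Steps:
$q{\left(p \right)} = - 4 p$
$g = 3$ ($g = \left(-2 + 2\right) + 3 = 0 + 3 = 3$)
$E{\left(P \right)} = P$
$Y{\left(J,B \right)} = 3 + B J$ ($Y{\left(J,B \right)} = J B + 3 = B J + 3 = 3 + B J$)
$Y{\left(q{\left(-3 \right)},E{\left(6 \right)} \right)} \left(-76\right) = \left(3 + 6 \left(\left(-4\right) \left(-3\right)\right)\right) \left(-76\right) = \left(3 + 6 \cdot 12\right) \left(-76\right) = \left(3 + 72\right) \left(-76\right) = 75 \left(-76\right) = -5700$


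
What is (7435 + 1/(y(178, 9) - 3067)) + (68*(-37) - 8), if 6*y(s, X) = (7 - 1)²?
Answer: 15032570/3061 ≈ 4911.0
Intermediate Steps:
y(s, X) = 6 (y(s, X) = (7 - 1)²/6 = (⅙)*6² = (⅙)*36 = 6)
(7435 + 1/(y(178, 9) - 3067)) + (68*(-37) - 8) = (7435 + 1/(6 - 3067)) + (68*(-37) - 8) = (7435 + 1/(-3061)) + (-2516 - 8) = (7435 - 1/3061) - 2524 = 22758534/3061 - 2524 = 15032570/3061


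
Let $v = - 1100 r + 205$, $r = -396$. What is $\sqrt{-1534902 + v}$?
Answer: $i \sqrt{1099097} \approx 1048.4 i$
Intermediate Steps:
$v = 435805$ ($v = \left(-1100\right) \left(-396\right) + 205 = 435600 + 205 = 435805$)
$\sqrt{-1534902 + v} = \sqrt{-1534902 + 435805} = \sqrt{-1099097} = i \sqrt{1099097}$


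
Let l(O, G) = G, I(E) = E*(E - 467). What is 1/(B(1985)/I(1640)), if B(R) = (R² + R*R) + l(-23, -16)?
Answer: 961860/3940217 ≈ 0.24411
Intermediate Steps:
I(E) = E*(-467 + E)
B(R) = -16 + 2*R² (B(R) = (R² + R*R) - 16 = (R² + R²) - 16 = 2*R² - 16 = -16 + 2*R²)
1/(B(1985)/I(1640)) = 1/((-16 + 2*1985²)/((1640*(-467 + 1640)))) = 1/((-16 + 2*3940225)/((1640*1173))) = 1/((-16 + 7880450)/1923720) = 1/(7880434*(1/1923720)) = 1/(3940217/961860) = 961860/3940217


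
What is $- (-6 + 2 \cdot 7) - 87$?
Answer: $-95$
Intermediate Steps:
$- (-6 + 2 \cdot 7) - 87 = - (-6 + 14) - 87 = \left(-1\right) 8 - 87 = -8 - 87 = -95$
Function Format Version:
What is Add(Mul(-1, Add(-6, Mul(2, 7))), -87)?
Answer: -95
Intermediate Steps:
Add(Mul(-1, Add(-6, Mul(2, 7))), -87) = Add(Mul(-1, Add(-6, 14)), -87) = Add(Mul(-1, 8), -87) = Add(-8, -87) = -95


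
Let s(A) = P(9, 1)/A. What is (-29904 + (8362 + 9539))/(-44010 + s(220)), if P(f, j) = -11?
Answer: 240060/880201 ≈ 0.27273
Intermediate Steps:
s(A) = -11/A
(-29904 + (8362 + 9539))/(-44010 + s(220)) = (-29904 + (8362 + 9539))/(-44010 - 11/220) = (-29904 + 17901)/(-44010 - 11*1/220) = -12003/(-44010 - 1/20) = -12003/(-880201/20) = -12003*(-20/880201) = 240060/880201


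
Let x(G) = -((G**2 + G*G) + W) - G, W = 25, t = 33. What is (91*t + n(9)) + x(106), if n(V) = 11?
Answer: -19589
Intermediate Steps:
x(G) = -25 - G - 2*G**2 (x(G) = -((G**2 + G*G) + 25) - G = -((G**2 + G**2) + 25) - G = -(2*G**2 + 25) - G = -(25 + 2*G**2) - G = (-25 - 2*G**2) - G = -25 - G - 2*G**2)
(91*t + n(9)) + x(106) = (91*33 + 11) + (-25 - 1*106 - 2*106**2) = (3003 + 11) + (-25 - 106 - 2*11236) = 3014 + (-25 - 106 - 22472) = 3014 - 22603 = -19589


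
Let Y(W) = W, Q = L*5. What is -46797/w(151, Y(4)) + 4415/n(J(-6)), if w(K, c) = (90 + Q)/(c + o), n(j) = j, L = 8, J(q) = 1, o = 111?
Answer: -961541/26 ≈ -36982.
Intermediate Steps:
Q = 40 (Q = 8*5 = 40)
w(K, c) = 130/(111 + c) (w(K, c) = (90 + 40)/(c + 111) = 130/(111 + c))
-46797/w(151, Y(4)) + 4415/n(J(-6)) = -46797/(130/(111 + 4)) + 4415/1 = -46797/(130/115) + 4415*1 = -46797/(130*(1/115)) + 4415 = -46797/26/23 + 4415 = -46797*23/26 + 4415 = -1076331/26 + 4415 = -961541/26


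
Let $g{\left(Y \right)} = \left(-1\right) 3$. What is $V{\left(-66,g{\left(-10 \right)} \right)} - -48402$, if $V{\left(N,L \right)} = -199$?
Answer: $48203$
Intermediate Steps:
$g{\left(Y \right)} = -3$
$V{\left(-66,g{\left(-10 \right)} \right)} - -48402 = -199 - -48402 = -199 + 48402 = 48203$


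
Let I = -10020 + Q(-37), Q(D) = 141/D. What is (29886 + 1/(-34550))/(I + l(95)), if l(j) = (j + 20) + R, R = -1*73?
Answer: -5457824009/1822892550 ≈ -2.9940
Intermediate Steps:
R = -73
l(j) = -53 + j (l(j) = (j + 20) - 73 = (20 + j) - 73 = -53 + j)
I = -370881/37 (I = -10020 + 141/(-37) = -10020 + 141*(-1/37) = -10020 - 141/37 = -370881/37 ≈ -10024.)
(29886 + 1/(-34550))/(I + l(95)) = (29886 + 1/(-34550))/(-370881/37 + (-53 + 95)) = (29886 - 1/34550)/(-370881/37 + 42) = 1032561299/(34550*(-369327/37)) = (1032561299/34550)*(-37/369327) = -5457824009/1822892550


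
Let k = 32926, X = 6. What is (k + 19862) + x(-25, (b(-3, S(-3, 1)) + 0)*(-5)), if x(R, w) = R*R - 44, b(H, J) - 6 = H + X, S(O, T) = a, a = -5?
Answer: 53369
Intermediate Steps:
S(O, T) = -5
b(H, J) = 12 + H (b(H, J) = 6 + (H + 6) = 6 + (6 + H) = 12 + H)
x(R, w) = -44 + R² (x(R, w) = R² - 44 = -44 + R²)
(k + 19862) + x(-25, (b(-3, S(-3, 1)) + 0)*(-5)) = (32926 + 19862) + (-44 + (-25)²) = 52788 + (-44 + 625) = 52788 + 581 = 53369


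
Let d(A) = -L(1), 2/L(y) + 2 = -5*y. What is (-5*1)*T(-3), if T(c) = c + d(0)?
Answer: 95/7 ≈ 13.571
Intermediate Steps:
L(y) = 2/(-2 - 5*y)
d(A) = 2/7 (d(A) = -(-2)/(2 + 5*1) = -(-2)/(2 + 5) = -(-2)/7 = -1*(-2/7) = 2/7)
T(c) = 2/7 + c (T(c) = c + 2/7 = 2/7 + c)
(-5*1)*T(-3) = (-5*1)*(2/7 - 3) = -5*(-19/7) = 95/7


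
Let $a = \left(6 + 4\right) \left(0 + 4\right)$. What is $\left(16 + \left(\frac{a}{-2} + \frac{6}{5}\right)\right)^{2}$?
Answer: $\frac{196}{25} \approx 7.84$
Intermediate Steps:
$a = 40$ ($a = 10 \cdot 4 = 40$)
$\left(16 + \left(\frac{a}{-2} + \frac{6}{5}\right)\right)^{2} = \left(16 + \left(\frac{40}{-2} + \frac{6}{5}\right)\right)^{2} = \left(16 + \left(40 \left(- \frac{1}{2}\right) + 6 \cdot \frac{1}{5}\right)\right)^{2} = \left(16 + \left(-20 + \frac{6}{5}\right)\right)^{2} = \left(16 - \frac{94}{5}\right)^{2} = \left(- \frac{14}{5}\right)^{2} = \frac{196}{25}$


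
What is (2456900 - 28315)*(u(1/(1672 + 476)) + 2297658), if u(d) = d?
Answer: 11985964057870225/2148 ≈ 5.5801e+12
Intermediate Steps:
(2456900 - 28315)*(u(1/(1672 + 476)) + 2297658) = (2456900 - 28315)*(1/(1672 + 476) + 2297658) = 2428585*(1/2148 + 2297658) = 2428585*(4935369385/2148) = 11985964057870225/2148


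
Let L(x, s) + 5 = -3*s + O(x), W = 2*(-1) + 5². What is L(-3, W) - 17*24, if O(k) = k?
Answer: -485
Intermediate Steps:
W = 23 (W = -2 + 25 = 23)
L(x, s) = -5 + x - 3*s (L(x, s) = -5 + (-3*s + x) = -5 + (x - 3*s) = -5 + x - 3*s)
L(-3, W) - 17*24 = (-5 - 3 - 3*23) - 17*24 = (-5 - 3 - 69) - 408 = -77 - 408 = -485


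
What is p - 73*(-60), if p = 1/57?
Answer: 249661/57 ≈ 4380.0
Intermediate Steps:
p = 1/57 ≈ 0.017544
p - 73*(-60) = 1/57 - 73*(-60) = 1/57 + 4380 = 249661/57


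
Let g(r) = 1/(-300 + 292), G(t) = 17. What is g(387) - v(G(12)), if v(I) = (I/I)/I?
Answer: -25/136 ≈ -0.18382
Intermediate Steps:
g(r) = -1/8 (g(r) = 1/(-8) = -1/8)
v(I) = 1/I
g(387) - v(G(12)) = -1/8 - 1/17 = -25/136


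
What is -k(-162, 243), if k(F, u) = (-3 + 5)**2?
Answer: -4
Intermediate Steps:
k(F, u) = 4 (k(F, u) = 2**2 = 4)
-k(-162, 243) = -1*4 = -4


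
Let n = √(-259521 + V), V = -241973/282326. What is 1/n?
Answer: -I*√20685960469266994/73269767819 ≈ -0.001963*I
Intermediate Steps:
V = -241973/282326 (V = -241973*1/282326 = -241973/282326 ≈ -0.85707)
n = I*√20685960469266994/282326 (n = √(-259521 - 241973/282326) = √(-73269767819/282326) = I*√20685960469266994/282326 ≈ 509.43*I)
1/n = 1/(I*√20685960469266994/282326) = -I*√20685960469266994/73269767819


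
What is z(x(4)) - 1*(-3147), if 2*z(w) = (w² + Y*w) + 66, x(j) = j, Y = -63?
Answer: 3062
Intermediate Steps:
z(w) = 33 + w²/2 - 63*w/2 (z(w) = ((w² - 63*w) + 66)/2 = (66 + w² - 63*w)/2 = 33 + w²/2 - 63*w/2)
z(x(4)) - 1*(-3147) = (33 + (½)*4² - 63/2*4) - 1*(-3147) = (33 + (½)*16 - 126) + 3147 = (33 + 8 - 126) + 3147 = -85 + 3147 = 3062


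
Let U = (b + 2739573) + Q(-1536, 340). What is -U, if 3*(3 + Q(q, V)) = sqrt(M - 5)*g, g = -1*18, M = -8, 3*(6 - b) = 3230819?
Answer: -4987909/3 + 6*I*sqrt(13) ≈ -1.6626e+6 + 21.633*I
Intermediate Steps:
b = -3230801/3 (b = 6 - 1/3*3230819 = 6 - 3230819/3 = -3230801/3 ≈ -1.0769e+6)
g = -18
Q(q, V) = -3 - 6*I*sqrt(13) (Q(q, V) = -3 + (sqrt(-8 - 5)*(-18))/3 = -3 + (sqrt(-13)*(-18))/3 = -3 + ((I*sqrt(13))*(-18))/3 = -3 + (-18*I*sqrt(13))/3 = -3 - 6*I*sqrt(13))
U = 4987909/3 - 6*I*sqrt(13) (U = (-3230801/3 + 2739573) + (-3 - 6*I*sqrt(13)) = 4987918/3 + (-3 - 6*I*sqrt(13)) = 4987909/3 - 6*I*sqrt(13) ≈ 1.6626e+6 - 21.633*I)
-U = -(4987909/3 - 6*I*sqrt(13)) = -4987909/3 + 6*I*sqrt(13)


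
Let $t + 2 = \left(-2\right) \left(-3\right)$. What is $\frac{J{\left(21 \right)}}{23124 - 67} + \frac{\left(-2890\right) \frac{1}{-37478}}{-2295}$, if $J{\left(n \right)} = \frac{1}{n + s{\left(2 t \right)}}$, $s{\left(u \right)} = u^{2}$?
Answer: $- \frac{32811412}{991589457285} \approx -3.309 \cdot 10^{-5}$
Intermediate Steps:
$t = 4$ ($t = -2 - -6 = -2 + 6 = 4$)
$J{\left(n \right)} = \frac{1}{64 + n}$ ($J{\left(n \right)} = \frac{1}{n + \left(2 \cdot 4\right)^{2}} = \frac{1}{n + 8^{2}} = \frac{1}{n + 64} = \frac{1}{64 + n}$)
$\frac{J{\left(21 \right)}}{23124 - 67} + \frac{\left(-2890\right) \frac{1}{-37478}}{-2295} = \frac{1}{\left(64 + 21\right) \left(23124 - 67\right)} + \frac{\left(-2890\right) \frac{1}{-37478}}{-2295} = \frac{1}{85 \left(23124 - 67\right)} + \left(-2890\right) \left(- \frac{1}{37478}\right) \left(- \frac{1}{2295}\right) = \frac{1}{85 \cdot 23057} + \frac{1445}{18739} \left(- \frac{1}{2295}\right) = \frac{1}{85} \cdot \frac{1}{23057} - \frac{17}{505953} = \frac{1}{1959845} - \frac{17}{505953} = - \frac{32811412}{991589457285}$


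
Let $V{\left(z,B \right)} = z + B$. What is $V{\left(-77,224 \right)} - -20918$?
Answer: $21065$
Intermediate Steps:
$V{\left(z,B \right)} = B + z$
$V{\left(-77,224 \right)} - -20918 = \left(224 - 77\right) - -20918 = 147 + 20918 = 21065$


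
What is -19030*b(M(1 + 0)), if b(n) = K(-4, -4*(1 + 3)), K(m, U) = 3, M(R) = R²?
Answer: -57090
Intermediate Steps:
b(n) = 3
-19030*b(M(1 + 0)) = -19030*3 = -57090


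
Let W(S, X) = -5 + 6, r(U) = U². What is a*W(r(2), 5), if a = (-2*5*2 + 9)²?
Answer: 121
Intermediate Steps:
a = 121 (a = (-10*2 + 9)² = (-20 + 9)² = (-11)² = 121)
W(S, X) = 1
a*W(r(2), 5) = 121*1 = 121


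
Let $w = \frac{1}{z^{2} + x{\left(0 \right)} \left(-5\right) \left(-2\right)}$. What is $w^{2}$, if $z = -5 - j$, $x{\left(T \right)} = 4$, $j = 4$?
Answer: $\frac{1}{14641} \approx 6.8301 \cdot 10^{-5}$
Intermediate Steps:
$z = -9$ ($z = -5 - 4 = -9$)
$w = \frac{1}{121}$ ($w = \frac{1}{\left(-9\right)^{2} + 4 \left(-5\right) \left(-2\right)} = \frac{1}{81 - -40} = \frac{1}{81 + 40} = \frac{1}{121} \approx 0.0082645$)
$w^{2} = \left(\frac{1}{121}\right)^{2} = \frac{1}{14641}$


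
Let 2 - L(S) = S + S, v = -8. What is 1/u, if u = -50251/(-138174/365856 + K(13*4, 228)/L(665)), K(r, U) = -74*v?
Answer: 4167519/254320713008 ≈ 1.6387e-5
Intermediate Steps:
K(r, U) = 592 (K(r, U) = -74*(-8) = 592)
L(S) = 2 - 2*S (L(S) = 2 - (S + S) = 2 - 2*S)
u = 254320713008/4167519 (u = -50251/(-138174/365856 + 592/(2 - 2*665)) = -50251/(-138174*1/365856 + 592/(2 - 1330)) = -50251/(-23029/60976 + 592/(-1328)) = -50251/(-23029/60976 + 592*(-1/1328)) = -50251/(-23029/60976 - 37/83) = -50251/(-4167519/5061008) = -50251*(-5061008/4167519) = 254320713008/4167519 ≈ 61025.)
1/u = 1/(254320713008/4167519) = 4167519/254320713008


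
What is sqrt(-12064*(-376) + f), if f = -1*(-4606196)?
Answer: 2*sqrt(2285565) ≈ 3023.6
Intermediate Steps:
f = 4606196
sqrt(-12064*(-376) + f) = sqrt(-12064*(-376) + 4606196) = sqrt(4536064 + 4606196) = sqrt(9142260) = 2*sqrt(2285565)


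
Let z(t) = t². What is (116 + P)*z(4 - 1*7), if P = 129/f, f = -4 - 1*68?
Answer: 8223/8 ≈ 1027.9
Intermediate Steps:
f = -72 (f = -4 - 68 = -72)
P = -43/24 (P = 129/(-72) = 129*(-1/72) = -43/24 ≈ -1.7917)
(116 + P)*z(4 - 1*7) = (116 - 43/24)*(4 - 1*7)² = 2741*(4 - 7)²/24 = (2741/24)*(-3)² = (2741/24)*9 = 8223/8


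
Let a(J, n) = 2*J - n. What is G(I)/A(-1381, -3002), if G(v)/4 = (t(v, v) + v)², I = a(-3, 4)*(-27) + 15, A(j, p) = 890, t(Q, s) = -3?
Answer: 159048/445 ≈ 357.41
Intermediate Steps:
a(J, n) = -n + 2*J
I = 285 (I = (-1*4 + 2*(-3))*(-27) + 15 = (-4 - 6)*(-27) + 15 = -10*(-27) + 15 = 270 + 15 = 285)
G(v) = 4*(-3 + v)²
G(I)/A(-1381, -3002) = (4*(-3 + 285)²)/890 = (4*282²)*(1/890) = (4*79524)*(1/890) = 318096*(1/890) = 159048/445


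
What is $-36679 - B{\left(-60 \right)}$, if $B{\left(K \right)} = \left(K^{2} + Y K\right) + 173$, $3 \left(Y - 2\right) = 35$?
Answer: $-39632$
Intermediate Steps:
$Y = \frac{41}{3}$ ($Y = 2 + \frac{1}{3} \cdot 35 = 2 + \frac{35}{3} = \frac{41}{3} \approx 13.667$)
$B{\left(K \right)} = 173 + K^{2} + \frac{41 K}{3}$ ($B{\left(K \right)} = \left(K^{2} + \frac{41 K}{3}\right) + 173 = 173 + K^{2} + \frac{41 K}{3}$)
$-36679 - B{\left(-60 \right)} = -36679 - \left(173 + \left(-60\right)^{2} + \frac{41}{3} \left(-60\right)\right) = -36679 - \left(173 + 3600 - 820\right) = -36679 - 2953 = -39632$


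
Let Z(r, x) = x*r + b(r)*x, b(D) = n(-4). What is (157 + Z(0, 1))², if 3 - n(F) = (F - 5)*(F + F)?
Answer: 7744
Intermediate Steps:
n(F) = 3 - 2*F*(-5 + F) (n(F) = 3 - (F - 5)*(F + F) = 3 - (-5 + F)*2*F = 3 - 2*F*(-5 + F))
b(D) = -69 (b(D) = 3 - 2*(-4)² + 10*(-4) = 3 - 2*16 - 40 = 3 - 32 - 40 = -69)
Z(r, x) = -69*x + r*x (Z(r, x) = x*r - 69*x = r*x - 69*x = -69*x + r*x)
(157 + Z(0, 1))² = (157 + 1*(-69 + 0))² = (157 + 1*(-69))² = (157 - 69)² = 88² = 7744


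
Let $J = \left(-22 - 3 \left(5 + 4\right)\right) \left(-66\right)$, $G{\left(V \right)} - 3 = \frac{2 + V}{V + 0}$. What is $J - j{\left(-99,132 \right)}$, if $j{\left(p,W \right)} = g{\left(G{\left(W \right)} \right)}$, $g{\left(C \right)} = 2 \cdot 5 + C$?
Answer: $\frac{212519}{66} \approx 3220.0$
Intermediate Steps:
$G{\left(V \right)} = 3 + \frac{2 + V}{V}$ ($G{\left(V \right)} = 3 + \frac{2 + V}{V + 0} = 3 + \frac{2 + V}{V}$)
$g{\left(C \right)} = 10 + C$
$j{\left(p,W \right)} = 14 + \frac{2}{W}$ ($j{\left(p,W \right)} = 10 + \left(4 + \frac{2}{W}\right) = 14 + \frac{2}{W}$)
$J = 3234$ ($J = \left(-22 - 27\right) \left(-66\right) = \left(-49\right) \left(-66\right) = 3234$)
$J - j{\left(-99,132 \right)} = 3234 - \left(14 + \frac{2}{132}\right) = 3234 - \left(14 + 2 \cdot \frac{1}{132}\right) = 3234 - \left(14 + \frac{1}{66}\right) = 3234 - \frac{925}{66} = \frac{212519}{66}$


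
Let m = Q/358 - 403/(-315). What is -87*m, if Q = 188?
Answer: -2950663/18795 ≈ -156.99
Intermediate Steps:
m = 101747/56385 (m = 188/358 - 403/(-315) = 188*(1/358) - 403*(-1/315) = 94/179 + 403/315 = 101747/56385 ≈ 1.8045)
-87*m = -87*101747/56385 = -2950663/18795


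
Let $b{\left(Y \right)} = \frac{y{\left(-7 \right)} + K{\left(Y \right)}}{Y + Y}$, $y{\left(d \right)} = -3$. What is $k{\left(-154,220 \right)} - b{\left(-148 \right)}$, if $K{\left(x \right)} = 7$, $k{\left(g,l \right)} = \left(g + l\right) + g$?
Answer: $- \frac{6511}{74} \approx -87.986$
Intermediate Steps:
$k{\left(g,l \right)} = l + 2 g$
$b{\left(Y \right)} = \frac{2}{Y}$ ($b{\left(Y \right)} = \frac{-3 + 7}{Y + Y} = \frac{4}{2 Y} = 4 \frac{1}{2 Y} = \frac{2}{Y}$)
$k{\left(-154,220 \right)} - b{\left(-148 \right)} = \left(220 + 2 \left(-154\right)\right) - \frac{2}{-148} = \left(220 - 308\right) - 2 \left(- \frac{1}{148}\right) = -88 - - \frac{1}{74} = -88 + \frac{1}{74} = - \frac{6511}{74}$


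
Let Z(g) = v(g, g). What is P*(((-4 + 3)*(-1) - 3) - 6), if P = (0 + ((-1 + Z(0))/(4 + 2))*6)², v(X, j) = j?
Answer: -8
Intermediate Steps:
Z(g) = g
P = 1 (P = (0 + ((-1 + 0)/(4 + 2))*6)² = (0 - 1/6*6)² = (0 - 1*⅙*6)² = (0 - ⅙*6)² = (0 - 1)² = (-1)² = 1)
P*(((-4 + 3)*(-1) - 3) - 6) = 1*(((-4 + 3)*(-1) - 3) - 6) = 1*((-1*(-1) - 3) - 6) = 1*((1 - 3) - 6) = 1*(-2 - 6) = 1*(-8) = -8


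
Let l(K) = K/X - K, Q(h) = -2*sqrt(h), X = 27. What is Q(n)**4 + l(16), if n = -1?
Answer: 16/27 ≈ 0.59259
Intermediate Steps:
l(K) = -26*K/27 (l(K) = K/27 - K = -26*K/27)
Q(n)**4 + l(16) = (-2*I)**4 - 26/27*16 = (-2*I)**4 - 416/27 = 16 - 416/27 = 16/27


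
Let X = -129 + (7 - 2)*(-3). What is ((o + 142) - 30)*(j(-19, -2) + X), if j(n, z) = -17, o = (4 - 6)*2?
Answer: -17388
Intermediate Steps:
o = -4 (o = -2*2 = -4)
X = -144 (X = -129 + 5*(-3) = -129 - 15 = -144)
((o + 142) - 30)*(j(-19, -2) + X) = ((-4 + 142) - 30)*(-17 - 144) = (138 - 30)*(-161) = 108*(-161) = -17388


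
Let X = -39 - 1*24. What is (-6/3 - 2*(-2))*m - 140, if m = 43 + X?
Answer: -180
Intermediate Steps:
X = -63 (X = -39 - 24 = -63)
m = -20 (m = 43 - 63 = -20)
(-6/3 - 2*(-2))*m - 140 = (-6/3 - 2*(-2))*(-20) - 140 = (-6*⅓ + 4)*(-20) - 140 = (-2 + 4)*(-20) - 140 = 2*(-20) - 140 = -40 - 140 = -180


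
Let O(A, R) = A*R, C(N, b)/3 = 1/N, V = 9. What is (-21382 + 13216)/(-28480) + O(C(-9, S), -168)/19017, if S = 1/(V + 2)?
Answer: 78443851/270802080 ≈ 0.28967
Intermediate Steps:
S = 1/11 (S = 1/(9 + 2) = 1/11 ≈ 0.090909)
C(N, b) = 3/N
(-21382 + 13216)/(-28480) + O(C(-9, S), -168)/19017 = (-21382 + 13216)/(-28480) + ((3/(-9))*(-168))/19017 = -8166*(-1/28480) + ((3*(-⅑))*(-168))*(1/19017) = 4083/14240 - ⅓*(-168)*(1/19017) = 4083/14240 + 56*(1/19017) = 4083/14240 + 56/19017 = 78443851/270802080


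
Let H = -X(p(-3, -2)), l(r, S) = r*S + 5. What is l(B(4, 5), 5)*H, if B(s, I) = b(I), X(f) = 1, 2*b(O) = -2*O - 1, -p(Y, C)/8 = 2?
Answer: 45/2 ≈ 22.500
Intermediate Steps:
p(Y, C) = -16 (p(Y, C) = -8*2 = -16)
b(O) = -½ - O (b(O) = (-2*O - 1)/2 = (-1 - 2*O)/2 = -½ - O)
B(s, I) = -½ - I
l(r, S) = 5 + S*r (l(r, S) = S*r + 5 = 5 + S*r)
H = -1 (H = -1*1 = -1)
l(B(4, 5), 5)*H = (5 + 5*(-½ - 1*5))*(-1) = (5 + 5*(-½ - 5))*(-1) = (5 + 5*(-11/2))*(-1) = (5 - 55/2)*(-1) = -45/2*(-1) = 45/2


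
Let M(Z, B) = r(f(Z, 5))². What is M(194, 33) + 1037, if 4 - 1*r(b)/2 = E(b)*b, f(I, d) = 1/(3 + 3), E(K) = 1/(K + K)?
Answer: 1086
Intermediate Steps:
E(K) = 1/(2*K)
f(I, d) = ⅙ (f(I, d) = 1/6 = ⅙)
r(b) = 7 (r(b) = 8 - 2*1/(2*b)*b = 8 - 2*½ = 8 - 1 = 7)
M(Z, B) = 49 (M(Z, B) = 7² = 49)
M(194, 33) + 1037 = 49 + 1037 = 1086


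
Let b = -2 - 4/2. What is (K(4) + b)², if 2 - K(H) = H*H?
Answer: 324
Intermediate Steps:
K(H) = 2 - H² (K(H) = 2 - H*H = 2 - H²)
b = -4 (b = -2 - 4/2 = -2 - 1*2 = -2 - 2 = -4)
(K(4) + b)² = ((2 - 1*4²) - 4)² = ((2 - 1*16) - 4)² = ((2 - 16) - 4)² = (-14 - 4)² = (-18)² = 324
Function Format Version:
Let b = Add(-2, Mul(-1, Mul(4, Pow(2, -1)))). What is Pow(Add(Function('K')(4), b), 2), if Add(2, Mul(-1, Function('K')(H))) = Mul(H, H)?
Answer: 324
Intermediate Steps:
Function('K')(H) = Add(2, Mul(-1, Pow(H, 2))) (Function('K')(H) = Add(2, Mul(-1, Mul(H, H))) = Add(2, Mul(-1, Pow(H, 2))))
b = -4 (b = Add(-2, Mul(-1, Mul(4, Rational(1, 2)))) = Add(-2, Mul(-1, 2)) = Add(-2, -2) = -4)
Pow(Add(Function('K')(4), b), 2) = Pow(Add(Add(2, Mul(-1, Pow(4, 2))), -4), 2) = Pow(Add(Add(2, Mul(-1, 16)), -4), 2) = Pow(Add(Add(2, -16), -4), 2) = Pow(Add(-14, -4), 2) = Pow(-18, 2) = 324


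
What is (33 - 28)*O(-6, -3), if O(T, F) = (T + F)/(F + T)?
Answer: 5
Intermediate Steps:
O(T, F) = 1 (O(T, F) = (F + T)/(F + T) = 1)
(33 - 28)*O(-6, -3) = (33 - 28)*1 = 5*1 = 5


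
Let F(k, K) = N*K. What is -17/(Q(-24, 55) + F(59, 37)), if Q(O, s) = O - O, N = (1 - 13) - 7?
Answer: 17/703 ≈ 0.024182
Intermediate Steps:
N = -19 (N = -12 - 7 = -19)
F(k, K) = -19*K
Q(O, s) = 0
-17/(Q(-24, 55) + F(59, 37)) = -17/(0 - 19*37) = -17/(0 - 703) = -17/(-703) = -17*(-1/703) = 17/703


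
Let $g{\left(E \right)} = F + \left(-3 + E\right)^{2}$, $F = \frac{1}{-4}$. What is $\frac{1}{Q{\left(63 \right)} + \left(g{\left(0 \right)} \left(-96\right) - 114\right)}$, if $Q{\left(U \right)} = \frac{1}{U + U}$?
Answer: $- \frac{126}{120203} \approx -0.0010482$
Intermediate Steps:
$Q{\left(U \right)} = \frac{1}{2 U}$
$F = - \frac{1}{4} \approx -0.25$
$g{\left(E \right)} = - \frac{1}{4} + \left(-3 + E\right)^{2}$
$\frac{1}{Q{\left(63 \right)} + \left(g{\left(0 \right)} \left(-96\right) - 114\right)} = \frac{1}{\frac{1}{2 \cdot 63} + \left(\left(- \frac{1}{4} + \left(-3 + 0\right)^{2}\right) \left(-96\right) - 114\right)} = \frac{1}{\frac{1}{2} \cdot \frac{1}{63} + \left(\left(- \frac{1}{4} + \left(-3\right)^{2}\right) \left(-96\right) - 114\right)} = \frac{1}{\frac{1}{126} + \left(\left(- \frac{1}{4} + 9\right) \left(-96\right) - 114\right)} = \frac{1}{\frac{1}{126} + \left(\frac{35}{4} \left(-96\right) - 114\right)} = \frac{1}{\frac{1}{126} - 954} = \frac{1}{- \frac{120203}{126}} = - \frac{126}{120203}$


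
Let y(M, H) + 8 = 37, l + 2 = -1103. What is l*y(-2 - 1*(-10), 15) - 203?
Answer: -32248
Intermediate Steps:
l = -1105 (l = -2 - 1103 = -1105)
y(M, H) = 29 (y(M, H) = -8 + 37 = 29)
l*y(-2 - 1*(-10), 15) - 203 = -1105*29 - 203 = -32045 - 203 = -32248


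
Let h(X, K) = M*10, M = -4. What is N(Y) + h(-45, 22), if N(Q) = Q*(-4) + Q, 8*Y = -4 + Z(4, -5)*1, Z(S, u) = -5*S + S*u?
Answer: -47/2 ≈ -23.500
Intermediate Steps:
h(X, K) = -40 (h(X, K) = -4*10 = -40)
Y = -11/2 (Y = (-4 + (4*(-5 - 5))*1)/8 = (-4 + (4*(-10))*1)/8 = (-4 - 40*1)/8 = (-4 - 40)/8 = (1/8)*(-44) = -11/2 ≈ -5.5000)
N(Q) = -3*Q (N(Q) = -4*Q + Q = -3*Q)
N(Y) + h(-45, 22) = -3*(-11/2) - 40 = 33/2 - 40 = -47/2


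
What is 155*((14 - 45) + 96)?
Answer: 10075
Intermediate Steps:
155*((14 - 45) + 96) = 155*(-31 + 96) = 155*65 = 10075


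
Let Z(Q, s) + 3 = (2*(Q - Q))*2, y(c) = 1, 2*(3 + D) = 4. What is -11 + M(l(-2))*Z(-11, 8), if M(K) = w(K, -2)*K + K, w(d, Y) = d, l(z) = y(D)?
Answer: -17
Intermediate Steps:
D = -1 (D = -3 + (1/2)*4 = -3 + 2 = -1)
l(z) = 1
Z(Q, s) = -3 (Z(Q, s) = -3 + (2*(Q - Q))*2 = -3 + (2*0)*2 = -3 + 0*2 = -3 + 0 = -3)
M(K) = K + K**2 (M(K) = K*K + K = K**2 + K = K + K**2)
-11 + M(l(-2))*Z(-11, 8) = -11 + (1*(1 + 1))*(-3) = -11 + (1*2)*(-3) = -11 + 2*(-3) = -11 - 6 = -17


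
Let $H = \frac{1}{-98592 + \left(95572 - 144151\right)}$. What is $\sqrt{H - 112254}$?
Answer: $\frac{i \sqrt{2431343426162385}}{147171} \approx 335.04 i$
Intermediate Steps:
$H = - \frac{1}{147171}$ ($H = \frac{1}{-98592 + \left(95572 - 144151\right)} = \frac{1}{-98592 - 48579} = \frac{1}{-147171} = - \frac{1}{147171} \approx -6.7948 \cdot 10^{-6}$)
$\sqrt{H - 112254} = \sqrt{- \frac{1}{147171} - 112254} = \sqrt{- \frac{16520533435}{147171}} = \frac{i \sqrt{2431343426162385}}{147171}$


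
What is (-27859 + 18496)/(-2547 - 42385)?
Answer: 9363/44932 ≈ 0.20838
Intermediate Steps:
(-27859 + 18496)/(-2547 - 42385) = -9363/(-44932) = -9363*(-1/44932) = 9363/44932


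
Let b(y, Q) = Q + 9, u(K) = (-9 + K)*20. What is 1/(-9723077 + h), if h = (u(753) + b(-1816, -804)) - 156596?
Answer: -1/9865588 ≈ -1.0136e-7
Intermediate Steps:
u(K) = -180 + 20*K
b(y, Q) = 9 + Q
h = -142511 (h = ((-180 + 20*753) + (9 - 804)) - 156596 = ((-180 + 15060) - 795) - 156596 = (14880 - 795) - 156596 = 14085 - 156596 = -142511)
1/(-9723077 + h) = 1/(-9723077 - 142511) = 1/(-9865588) = -1/9865588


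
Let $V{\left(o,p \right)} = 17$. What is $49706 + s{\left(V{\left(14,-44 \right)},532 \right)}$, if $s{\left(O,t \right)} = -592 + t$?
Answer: $49646$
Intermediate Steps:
$49706 + s{\left(V{\left(14,-44 \right)},532 \right)} = 49706 + \left(-592 + 532\right) = 49706 - 60 = 49646$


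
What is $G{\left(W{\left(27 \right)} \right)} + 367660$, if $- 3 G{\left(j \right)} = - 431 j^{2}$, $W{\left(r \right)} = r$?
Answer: $472393$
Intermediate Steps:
$G{\left(j \right)} = \frac{431 j^{2}}{3}$ ($G{\left(j \right)} = - \frac{\left(-431\right) j^{2}}{3} = \frac{431 j^{2}}{3}$)
$G{\left(W{\left(27 \right)} \right)} + 367660 = \frac{431 \cdot 27^{2}}{3} + 367660 = \frac{431}{3} \cdot 729 + 367660 = 104733 + 367660 = 472393$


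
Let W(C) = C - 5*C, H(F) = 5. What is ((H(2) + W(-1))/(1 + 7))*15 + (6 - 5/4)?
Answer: 173/8 ≈ 21.625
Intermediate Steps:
W(C) = -4*C
((H(2) + W(-1))/(1 + 7))*15 + (6 - 5/4) = ((5 - 4*(-1))/(1 + 7))*15 + (6 - 5/4) = ((5 + 4)/8)*15 + (6 - 5*¼) = (9*(⅛))*15 + (6 - 5/4) = (9/8)*15 + 19/4 = 135/8 + 19/4 = 173/8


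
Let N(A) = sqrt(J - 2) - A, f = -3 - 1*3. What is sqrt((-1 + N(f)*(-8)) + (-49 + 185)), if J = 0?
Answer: sqrt(87 - 8*I*sqrt(2)) ≈ 9.347 - 0.60521*I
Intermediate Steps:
f = -6 (f = -3 - 3 = -6)
N(A) = -A + I*sqrt(2) (N(A) = sqrt(0 - 2) - A = sqrt(-2) - A = I*sqrt(2) - A = -A + I*sqrt(2))
sqrt((-1 + N(f)*(-8)) + (-49 + 185)) = sqrt((-1 + (-1*(-6) + I*sqrt(2))*(-8)) + (-49 + 185)) = sqrt((-1 + (6 + I*sqrt(2))*(-8)) + 136) = sqrt((-1 + (-48 - 8*I*sqrt(2))) + 136) = sqrt((-49 - 8*I*sqrt(2)) + 136) = sqrt(87 - 8*I*sqrt(2))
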